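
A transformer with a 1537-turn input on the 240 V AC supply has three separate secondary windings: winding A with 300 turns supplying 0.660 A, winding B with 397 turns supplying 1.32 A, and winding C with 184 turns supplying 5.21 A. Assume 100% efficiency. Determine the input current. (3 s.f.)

I_in ≈ 1.09 A

V_A = 240 × 300/1537 = 46.845 V; V_B = 240 × 397/1537 = 61.991 V; V_C = 240 × 184/1537 = 28.731 V.
P_out = V_A I_A + V_B I_B + V_C I_C = 46.845×0.660 + 61.991×1.32 + 28.731×5.21 = 30.917 + 81.828 + 149.69 = 262.44 W.
Ideal ⇒ P_in = P_out, so I_in = P_out/V_in = 262.44/240 = 1.09 A.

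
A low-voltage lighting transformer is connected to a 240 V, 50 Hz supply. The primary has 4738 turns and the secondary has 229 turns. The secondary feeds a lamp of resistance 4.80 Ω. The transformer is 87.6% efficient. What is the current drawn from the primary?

I_p ≈ 0.133 A

V_s = 240 × 229/4738 = 11.600 V.
I_s = V_s/R = 11.600/4.80 = 2.4166 A.
P_out = V_s I_s = 11.600 × 2.4166 = 28.033 W.
P_in = P_out/η = 28.033/0.876 = 32.001 W.
I_p = P_in/V_p = 32.001/240 = 0.133 A.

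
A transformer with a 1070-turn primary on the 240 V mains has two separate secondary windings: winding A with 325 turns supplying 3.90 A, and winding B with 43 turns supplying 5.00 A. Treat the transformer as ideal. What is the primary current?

I_p ≈ 1.39 A

V_A = 240 × 325/1070 = 72.897 V; V_B = 240 × 43/1070 = 9.6449 V.
P_out = V_A I_A + V_B I_B = 72.897×3.90 + 9.6449×5.00 = 284.30 + 48.224 = 332.52 W.
Ideal ⇒ P_in = P_out, so I_p = P_out/V_p = 332.52/240 = 1.39 A.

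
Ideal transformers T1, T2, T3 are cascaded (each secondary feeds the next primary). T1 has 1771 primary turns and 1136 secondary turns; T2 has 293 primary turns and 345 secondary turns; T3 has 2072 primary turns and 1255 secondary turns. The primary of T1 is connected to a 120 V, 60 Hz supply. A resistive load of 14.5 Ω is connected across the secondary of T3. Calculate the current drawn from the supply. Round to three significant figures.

I_supply ≈ 1.73 A

After T1: V = 120.00 × 1136/1771 = 76.973 V.
After T2: V = 76.973 × 345/293 = 90.634 V.
After T3: V = 90.634 × 1255/2072 = 54.897 V.
I_load = 54.897/14.5 = 3.7860 A, so P_out = 54.897 × 3.7860 = 207.84 W.
All ideal ⇒ P_in = P_out, so I_supply = 207.84/120 = 1.73 A.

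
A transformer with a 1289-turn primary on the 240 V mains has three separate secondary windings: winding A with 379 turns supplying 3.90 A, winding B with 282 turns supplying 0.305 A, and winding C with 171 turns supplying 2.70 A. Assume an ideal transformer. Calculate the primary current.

I_p ≈ 1.57 A

V_A = 240 × 379/1289 = 70.566 V; V_B = 240 × 282/1289 = 52.506 V; V_C = 240 × 171/1289 = 31.839 V.
P_out = V_A I_A + V_B I_B + V_C I_C = 70.566×3.90 + 52.506×0.305 + 31.839×2.70 = 275.21 + 16.014 + 85.964 = 377.19 W.
Ideal ⇒ P_in = P_out, so I_p = P_out/V_p = 377.19/240 = 1.57 A.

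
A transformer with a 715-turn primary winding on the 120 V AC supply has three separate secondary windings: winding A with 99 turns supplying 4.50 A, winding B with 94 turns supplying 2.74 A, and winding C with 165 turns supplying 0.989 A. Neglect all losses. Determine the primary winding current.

V_A = 120 × 99/715 = 16.615 V; V_B = 120 × 94/715 = 15.776 V; V_C = 120 × 165/715 = 27.692 V.
P_out = V_A I_A + V_B I_B + V_C I_C = 16.615×4.50 + 15.776×2.74 + 27.692×0.989 = 74.769 + 43.227 + 27.388 = 145.38 W.
Ideal ⇒ P_in = P_out, so I_p = P_out/V_p = 145.38/120 = 1.21 A.

I_p ≈ 1.21 A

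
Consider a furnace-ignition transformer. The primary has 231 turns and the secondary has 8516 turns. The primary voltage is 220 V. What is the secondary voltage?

V_s/V_p = N_s/N_p, so V_s = 220 × 8516/231 = 8110 V.

V_s ≈ 8110 V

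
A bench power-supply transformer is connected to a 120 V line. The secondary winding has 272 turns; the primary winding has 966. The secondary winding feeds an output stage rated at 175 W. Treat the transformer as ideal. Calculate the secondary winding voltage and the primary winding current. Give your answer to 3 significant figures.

V_s ≈ 33.8 V, I_p ≈ 1.46 A

V_s = V_p × N_s/N_p = 120 × 272/966 = 33.789 V.
I_s = P/V_s = 175/33.789 = 5.1792 A.
I_p = I_s × N_s/N_p = 5.1792 × 272/966 = 1.46 A.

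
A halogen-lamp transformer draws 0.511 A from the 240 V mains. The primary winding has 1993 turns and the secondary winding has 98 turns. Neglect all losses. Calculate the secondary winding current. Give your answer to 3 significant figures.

I_s/I_p = N_p/N_s, so I_s = 0.511 × 1993/98 = 10.4 A.

I_s ≈ 10.4 A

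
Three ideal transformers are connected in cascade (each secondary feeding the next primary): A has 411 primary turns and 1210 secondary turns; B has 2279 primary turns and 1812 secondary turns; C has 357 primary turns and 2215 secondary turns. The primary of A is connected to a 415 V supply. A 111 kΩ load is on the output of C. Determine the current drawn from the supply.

Secondary of A: V = 415.00 × 1210/411 = 1221.8 V.
Secondary of B: V = 1221.8 × 1812/2279 = 971.42 V.
Secondary of C: V = 971.42 × 2215/357 = 6027.1 V.
I_load = 6027.1/111000 = 0.054299 A, so P_out = 6027.1 × 0.054299 = 327.26 W.
All ideal ⇒ P_in = P_out, so I_supply = 327.26/415 = 0.789 A.

I_supply ≈ 0.789 A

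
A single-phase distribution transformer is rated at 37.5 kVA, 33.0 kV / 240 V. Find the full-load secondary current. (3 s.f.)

I_s = S/V_s = 37500/240 = 156 A.

I_s ≈ 156 A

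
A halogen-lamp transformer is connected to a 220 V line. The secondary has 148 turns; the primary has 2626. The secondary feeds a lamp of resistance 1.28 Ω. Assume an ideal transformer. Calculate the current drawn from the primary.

V_s = V_p × N_s/N_p = 220 × 148/2626 = 12.399 V.
I_s = V_s/R = 12.399/1.28 = 9.6868 A.
For an ideal transformer I_p N_p = I_s N_s, so I_p = 9.6868 × 148/2626 = 0.546 A.

I_p ≈ 0.546 A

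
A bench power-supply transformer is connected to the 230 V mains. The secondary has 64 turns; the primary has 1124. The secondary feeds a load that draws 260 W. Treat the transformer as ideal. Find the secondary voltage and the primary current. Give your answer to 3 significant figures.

V_s = V_p × N_s/N_p = 230 × 64/1124 = 13.096 V.
I_s = P/V_s = 260/13.096 = 19.853 A.
I_p = I_s × N_s/N_p = 19.853 × 64/1124 = 1.13 A.

V_s ≈ 13.1 V, I_p ≈ 1.13 A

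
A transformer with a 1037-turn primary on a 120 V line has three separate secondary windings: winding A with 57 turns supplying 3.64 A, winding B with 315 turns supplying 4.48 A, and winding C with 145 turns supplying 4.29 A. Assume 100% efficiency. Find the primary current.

I_p ≈ 2.16 A

V_A = 120 × 57/1037 = 6.5959 V; V_B = 120 × 315/1037 = 36.451 V; V_C = 120 × 145/1037 = 16.779 V.
P_out = V_A I_A + V_B I_B + V_C I_C = 6.5959×3.64 + 36.451×4.48 + 16.779×4.29 = 24.009 + 163.30 + 71.983 = 259.29 W.
Ideal ⇒ P_in = P_out, so I_p = P_out/V_p = 259.29/120 = 2.16 A.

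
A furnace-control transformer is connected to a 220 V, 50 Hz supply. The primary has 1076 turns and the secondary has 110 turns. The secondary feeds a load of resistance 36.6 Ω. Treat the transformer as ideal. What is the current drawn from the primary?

I_p ≈ 0.0628 A

V_s = V_p × N_s/N_p = 220 × 110/1076 = 22.491 V.
I_s = V_s/R = 22.491/36.6 = 0.61450 A.
For an ideal transformer I_p N_p = I_s N_s, so I_p = 0.61450 × 110/1076 = 0.0628 A.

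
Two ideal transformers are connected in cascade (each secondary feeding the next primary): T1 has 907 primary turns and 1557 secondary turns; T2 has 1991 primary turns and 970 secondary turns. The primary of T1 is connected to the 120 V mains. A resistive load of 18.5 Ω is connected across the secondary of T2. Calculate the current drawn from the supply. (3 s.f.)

Secondary of T1: V = 120.00 × 1557/907 = 206.00 V.
Secondary of T2: V = 206.00 × 970/1991 = 100.36 V.
I_load = 100.36/18.5 = 5.4249 A, so P_out = 100.36 × 5.4249 = 544.45 W.
All ideal ⇒ P_in = P_out, so I_supply = 544.45/120 = 4.54 A.

I_supply ≈ 4.54 A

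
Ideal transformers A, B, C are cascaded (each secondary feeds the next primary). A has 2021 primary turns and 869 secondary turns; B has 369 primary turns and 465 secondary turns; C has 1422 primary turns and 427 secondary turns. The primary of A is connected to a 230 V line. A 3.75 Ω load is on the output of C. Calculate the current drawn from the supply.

I_supply ≈ 1.62 A

After A: V = 230.00 × 869/2021 = 98.897 V.
After B: V = 98.897 × 465/369 = 124.63 V.
After C: V = 124.63 × 427/1422 = 37.423 V.
I_load = 37.423/3.75 = 9.9794 A, so P_out = 37.423 × 9.9794 = 373.46 W.
All ideal ⇒ P_in = P_out, so I_supply = 373.46/230 = 1.62 A.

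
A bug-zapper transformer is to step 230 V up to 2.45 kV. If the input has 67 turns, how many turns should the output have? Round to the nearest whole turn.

N_out = 714 turns

N_out/N_in = V_out/V_in, so N_out = 67 × 2450/230 = 713.7 ≈ 714 turns.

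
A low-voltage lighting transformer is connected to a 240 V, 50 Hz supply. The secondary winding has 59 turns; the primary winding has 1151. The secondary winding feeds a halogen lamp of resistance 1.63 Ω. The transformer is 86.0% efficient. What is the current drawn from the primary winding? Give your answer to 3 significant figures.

I_p ≈ 0.450 A

V_s = 240 × 59/1151 = 12.302 V.
I_s = V_s/R = 12.302/1.63 = 7.5475 A.
P_out = V_s I_s = 12.302 × 7.5475 = 92.851 W.
P_in = P_out/η = 92.851/0.860 = 107.97 W.
I_p = P_in/V_p = 107.97/240 = 0.450 A.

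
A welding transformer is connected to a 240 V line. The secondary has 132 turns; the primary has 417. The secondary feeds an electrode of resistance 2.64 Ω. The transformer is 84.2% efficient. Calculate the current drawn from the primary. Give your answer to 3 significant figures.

I_p ≈ 10.8 A

V_s = 240 × 132/417 = 75.971 V.
I_s = V_s/R = 75.971/2.64 = 28.777 A.
P_out = V_s I_s = 75.971 × 28.777 = 2186.2 W.
P_in = P_out/η = 2186.2/0.842 = 2596.5 W.
I_p = P_in/V_p = 2596.5/240 = 10.8 A.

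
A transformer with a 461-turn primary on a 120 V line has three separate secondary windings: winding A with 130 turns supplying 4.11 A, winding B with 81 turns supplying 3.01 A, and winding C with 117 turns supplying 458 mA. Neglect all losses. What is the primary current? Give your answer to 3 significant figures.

V_A = 120 × 130/461 = 33.839 V; V_B = 120 × 81/461 = 21.085 V; V_C = 120 × 117/461 = 30.456 V.
P_out = V_A I_A + V_B I_B + V_C I_C = 33.839×4.11 + 21.085×3.01 + 30.456×0.458 = 139.08 + 63.465 + 13.949 = 216.49 W.
Ideal ⇒ P_in = P_out, so I_p = P_out/V_p = 216.49/120 = 1.80 A.

I_p ≈ 1.80 A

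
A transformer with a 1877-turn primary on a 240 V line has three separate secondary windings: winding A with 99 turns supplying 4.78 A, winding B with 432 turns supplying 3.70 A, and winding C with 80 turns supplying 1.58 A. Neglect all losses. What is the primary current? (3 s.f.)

I_p ≈ 1.17 A

V_A = 240 × 99/1877 = 12.658 V; V_B = 240 × 432/1877 = 55.237 V; V_C = 240 × 80/1877 = 10.229 V.
P_out = V_A I_A + V_B I_B + V_C I_C = 12.658×4.78 + 55.237×3.70 + 10.229×1.58 = 60.508 + 204.38 + 16.162 = 281.05 W.
Ideal ⇒ P_in = P_out, so I_p = P_out/V_p = 281.05/240 = 1.17 A.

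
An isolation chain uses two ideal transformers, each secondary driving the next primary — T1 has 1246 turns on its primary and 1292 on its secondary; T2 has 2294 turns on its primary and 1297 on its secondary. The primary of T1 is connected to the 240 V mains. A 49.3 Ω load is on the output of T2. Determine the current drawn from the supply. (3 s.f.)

After T1: V = 240.00 × 1292/1246 = 248.86 V.
After T2: V = 248.86 × 1297/2294 = 140.70 V.
I_load = 140.70/49.3 = 2.8540 A, so P_out = 140.70 × 2.8540 = 401.57 W.
All ideal ⇒ P_in = P_out, so I_supply = 401.57/240 = 1.67 A.

I_supply ≈ 1.67 A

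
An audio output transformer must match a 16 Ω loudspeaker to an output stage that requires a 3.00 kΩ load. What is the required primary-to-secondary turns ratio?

Z_p/Z_s = (N_p/N_s)², so N_p/N_s = √(3000/16) = √188 = 13.7.

N_p/N_s ≈ 13.7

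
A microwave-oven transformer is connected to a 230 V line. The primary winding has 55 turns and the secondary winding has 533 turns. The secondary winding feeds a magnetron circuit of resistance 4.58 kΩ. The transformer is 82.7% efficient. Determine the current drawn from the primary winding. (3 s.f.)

I_p ≈ 5.70 A

V_s = 230 × 533/55 = 2228.9 V.
I_s = V_s/R = 2228.9/4580 = 0.48666 A.
P_out = V_s I_s = 2228.9 × 0.48666 = 1084.7 W.
P_in = P_out/η = 1084.7/0.827 = 1311.6 W.
I_p = P_in/V_p = 1311.6/230 = 5.70 A.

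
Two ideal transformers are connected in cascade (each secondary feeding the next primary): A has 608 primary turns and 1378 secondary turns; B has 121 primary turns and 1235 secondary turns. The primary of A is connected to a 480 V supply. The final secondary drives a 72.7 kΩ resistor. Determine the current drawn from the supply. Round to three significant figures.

I_supply ≈ 3.53 A

After A: V = 480.00 × 1378/608 = 1087.9 V.
After B: V = 1087.9 × 1235/121 = 11104 V.
I_load = 11104/72700 = 0.15273 A, so P_out = 11104 × 0.15273 = 1695.9 W.
All ideal ⇒ P_in = P_out, so I_supply = 1695.9/480 = 3.53 A.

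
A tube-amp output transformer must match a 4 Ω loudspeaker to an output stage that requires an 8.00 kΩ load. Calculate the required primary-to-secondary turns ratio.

N_p/N_s ≈ 44.7

Z_p/Z_s = (N_p/N_s)², so N_p/N_s = √(8000/4) = √2000 = 44.7.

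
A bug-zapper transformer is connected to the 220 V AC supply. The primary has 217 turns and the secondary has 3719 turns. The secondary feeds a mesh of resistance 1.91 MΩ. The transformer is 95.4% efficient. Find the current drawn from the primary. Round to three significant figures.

V_s = 220 × 3719/217 = 3770.4 V.
I_s = V_s/R = 3770.4/(1.91×10^6) = 0.0019740 A.
P_out = V_s I_s = 3770.4 × 0.0019740 = 7.4429 W.
P_in = P_out/η = 7.4429/0.954 = 7.8018 W.
I_p = P_in/V_p = 7.8018/220 = 0.0355 A.

I_p ≈ 0.0355 A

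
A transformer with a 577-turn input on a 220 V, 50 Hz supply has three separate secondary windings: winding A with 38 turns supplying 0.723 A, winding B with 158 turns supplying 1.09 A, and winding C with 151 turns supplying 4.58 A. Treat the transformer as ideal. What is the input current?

I_in ≈ 1.54 A

V_A = 220 × 38/577 = 14.489 V; V_B = 220 × 158/577 = 60.243 V; V_C = 220 × 151/577 = 57.574 V.
P_out = V_A I_A + V_B I_B + V_C I_C = 14.489×0.723 + 60.243×1.09 + 57.574×4.58 = 10.475 + 65.664 + 263.69 = 339.83 W.
Ideal ⇒ P_in = P_out, so I_in = P_out/V_in = 339.83/220 = 1.54 A.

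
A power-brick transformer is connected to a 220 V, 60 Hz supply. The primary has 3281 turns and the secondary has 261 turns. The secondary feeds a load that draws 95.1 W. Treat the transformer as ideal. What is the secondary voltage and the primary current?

V_s = V_p × N_s/N_p = 220 × 261/3281 = 17.501 V.
I_s = P/V_s = 95.1/17.501 = 5.4340 A.
I_p = I_s × N_s/N_p = 5.4340 × 261/3281 = 0.432 A.

V_s ≈ 17.5 V, I_p ≈ 0.432 A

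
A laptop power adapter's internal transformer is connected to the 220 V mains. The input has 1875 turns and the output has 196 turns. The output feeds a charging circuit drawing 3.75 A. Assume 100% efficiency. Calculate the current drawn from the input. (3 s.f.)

For an ideal transformer I_in N_in = I_out N_out, so I_in = 3.75 × 196/1875 = 0.392 A.

I_in ≈ 0.392 A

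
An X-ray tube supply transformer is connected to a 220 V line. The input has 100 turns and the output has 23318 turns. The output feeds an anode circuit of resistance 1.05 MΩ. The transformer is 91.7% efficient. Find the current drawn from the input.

V_out = 220 × 23318/100 = 51300 V.
I_out = V_out/R = 51300/(1.05×10^6) = 0.048857 A.
P_out = V_out I_out = 51300 × 0.048857 = 2506.3 W.
P_in = P_out/η = 2506.3/0.917 = 2733.2 W.
I_in = P_in/V_in = 2733.2/220 = 12.4 A.

I_in ≈ 12.4 A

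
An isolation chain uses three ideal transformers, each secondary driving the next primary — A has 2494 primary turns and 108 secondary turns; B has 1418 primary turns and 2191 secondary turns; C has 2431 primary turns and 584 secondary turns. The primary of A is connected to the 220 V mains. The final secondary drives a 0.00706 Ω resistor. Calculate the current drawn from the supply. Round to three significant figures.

After A: V = 220.00 × 108/2494 = 9.5269 V.
After B: V = 9.5269 × 2191/1418 = 14.720 V.
After C: V = 14.720 × 584/2431 = 3.5363 V.
I_load = 3.5363/0.00706 = 500.89 A, so P_out = 3.5363 × 500.89 = 1771.3 W.
All ideal ⇒ P_in = P_out, so I_supply = 1771.3/220 = 8.05 A.

I_supply ≈ 8.05 A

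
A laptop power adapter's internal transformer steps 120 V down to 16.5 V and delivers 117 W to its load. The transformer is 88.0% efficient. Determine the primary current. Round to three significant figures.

P_in = P_out/η = 117/0.880 = 132.95 W.
I_p = P_in/V_p = 132.95/120 = 1.11 A.

I_p ≈ 1.11 A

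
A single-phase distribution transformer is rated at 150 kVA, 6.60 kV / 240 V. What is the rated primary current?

I_p = S/V_p = 150000/6600 = 22.7 A.

I_p ≈ 22.7 A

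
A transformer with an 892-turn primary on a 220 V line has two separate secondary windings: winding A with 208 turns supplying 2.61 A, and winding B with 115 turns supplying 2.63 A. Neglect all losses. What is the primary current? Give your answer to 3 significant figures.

I_p ≈ 0.948 A

V_A = 220 × 208/892 = 51.300 V; V_B = 220 × 115/892 = 28.363 V.
P_out = V_A I_A + V_B I_B = 51.300×2.61 + 28.363×2.63 = 133.89 + 74.595 = 208.49 W.
Ideal ⇒ P_in = P_out, so I_p = P_out/V_p = 208.49/220 = 0.948 A.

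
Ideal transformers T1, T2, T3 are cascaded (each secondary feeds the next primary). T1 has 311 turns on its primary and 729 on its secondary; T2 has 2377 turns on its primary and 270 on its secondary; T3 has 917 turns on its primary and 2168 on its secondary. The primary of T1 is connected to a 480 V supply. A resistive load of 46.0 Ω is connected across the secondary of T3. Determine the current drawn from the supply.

I_supply ≈ 4.13 A

Secondary of T1: V = 480.00 × 729/311 = 1125.1 V.
Secondary of T2: V = 1125.1 × 270/2377 = 127.80 V.
Secondary of T3: V = 127.80 × 2168/917 = 302.16 V.
I_load = 302.16/46.0 = 6.5686 A, so P_out = 302.16 × 6.5686 = 1984.8 W.
All ideal ⇒ P_in = P_out, so I_supply = 1984.8/480 = 4.13 A.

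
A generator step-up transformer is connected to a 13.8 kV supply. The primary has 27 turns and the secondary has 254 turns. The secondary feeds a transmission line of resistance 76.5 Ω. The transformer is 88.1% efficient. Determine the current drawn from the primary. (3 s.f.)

I_p ≈ 18100 A

V_s = 13800 × 254/27 = 129820 V.
I_s = V_s/R = 129820/76.5 = 1697.0 A.
P_out = V_s I_s = 129820 × 1697.0 = 2.2031×10^8 W.
P_in = P_out/η = 2.2031×10^8/0.881 = 2.5007×10^8 W.
I_p = P_in/V_p = 2.5007×10^8/13800 = 18100 A.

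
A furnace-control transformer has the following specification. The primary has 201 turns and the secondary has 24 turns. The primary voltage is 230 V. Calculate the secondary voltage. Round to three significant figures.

V_s/V_p = N_s/N_p, so V_s = 230 × 24/201 = 27.5 V.

V_s ≈ 27.5 V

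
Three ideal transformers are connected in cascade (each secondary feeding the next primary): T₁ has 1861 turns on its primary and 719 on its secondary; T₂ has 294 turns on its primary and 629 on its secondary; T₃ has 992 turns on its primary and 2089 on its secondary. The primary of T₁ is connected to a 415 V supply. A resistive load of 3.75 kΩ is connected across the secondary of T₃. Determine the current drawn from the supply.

I_supply ≈ 0.335 A

Secondary of T₁: V = 415.00 × 719/1861 = 160.34 V.
Secondary of T₂: V = 160.34 × 629/294 = 343.03 V.
Secondary of T₃: V = 343.03 × 2089/992 = 722.37 V.
I_load = 722.37/3750 = 0.19263 A, so P_out = 722.37 × 0.19263 = 139.15 W.
All ideal ⇒ P_in = P_out, so I_supply = 139.15/415 = 0.335 A.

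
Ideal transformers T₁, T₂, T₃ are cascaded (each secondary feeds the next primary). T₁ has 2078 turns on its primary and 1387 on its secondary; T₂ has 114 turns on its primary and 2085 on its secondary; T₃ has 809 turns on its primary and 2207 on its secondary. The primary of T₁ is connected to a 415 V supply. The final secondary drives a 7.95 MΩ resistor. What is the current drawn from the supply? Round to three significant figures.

I_supply ≈ 0.0579 A

After T₁: V = 415.00 × 1387/2078 = 277.00 V.
After T₂: V = 277.00 × 2085/114 = 5066.2 V.
After T₃: V = 5066.2 × 2207/809 = 13821 V.
I_load = 13821/(7.95×10^6) = 0.0017385 A, so P_out = 13821 × 0.0017385 = 24.027 W.
All ideal ⇒ P_in = P_out, so I_supply = 24.027/415 = 0.0579 A.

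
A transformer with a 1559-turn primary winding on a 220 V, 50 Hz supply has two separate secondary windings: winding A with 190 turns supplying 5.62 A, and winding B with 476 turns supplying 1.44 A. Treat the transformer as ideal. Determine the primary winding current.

V_A = 220 × 190/1559 = 26.812 V; V_B = 220 × 476/1559 = 67.171 V.
P_out = V_A I_A + V_B I_B = 26.812×5.62 + 67.171×1.44 = 150.68 + 96.727 = 247.41 W.
Ideal ⇒ P_in = P_out, so I_p = P_out/V_p = 247.41/220 = 1.12 A.

I_p ≈ 1.12 A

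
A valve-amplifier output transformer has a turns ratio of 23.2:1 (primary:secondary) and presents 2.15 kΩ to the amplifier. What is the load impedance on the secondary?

Z_s = Z_p/(N_p/N_s)² = 2150/23.2² = 3.99 Ω.

Z_s ≈ 3.99 Ω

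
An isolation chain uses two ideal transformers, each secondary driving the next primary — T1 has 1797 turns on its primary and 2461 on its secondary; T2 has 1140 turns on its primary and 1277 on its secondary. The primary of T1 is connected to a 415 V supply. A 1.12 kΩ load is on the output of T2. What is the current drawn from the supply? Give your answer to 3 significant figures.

Secondary of T1: V = 415.00 × 2461/1797 = 568.34 V.
Secondary of T2: V = 568.34 × 1277/1140 = 636.65 V.
I_load = 636.65/1120 = 0.56843 A, so P_out = 636.65 × 0.56843 = 361.89 W.
All ideal ⇒ P_in = P_out, so I_supply = 361.89/415 = 0.872 A.

I_supply ≈ 0.872 A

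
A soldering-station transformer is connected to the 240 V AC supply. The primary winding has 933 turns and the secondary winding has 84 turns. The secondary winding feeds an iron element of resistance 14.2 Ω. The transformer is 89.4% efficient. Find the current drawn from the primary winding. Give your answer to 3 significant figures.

I_p ≈ 0.153 A

V_s = 240 × 84/933 = 21.608 V.
I_s = V_s/R = 21.608/14.2 = 1.5217 A.
P_out = V_s I_s = 21.608 × 1.5217 = 32.880 W.
P_in = P_out/η = 32.880/0.894 = 36.778 W.
I_p = P_in/V_p = 36.778/240 = 0.153 A.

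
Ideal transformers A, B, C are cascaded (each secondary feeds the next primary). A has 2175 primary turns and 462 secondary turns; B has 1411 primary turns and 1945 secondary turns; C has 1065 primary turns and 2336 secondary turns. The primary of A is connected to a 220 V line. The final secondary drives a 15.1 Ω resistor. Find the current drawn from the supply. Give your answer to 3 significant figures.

I_supply ≈ 6.01 A

Secondary of A: V = 220.00 × 462/2175 = 46.731 V.
Secondary of B: V = 46.731 × 1945/1411 = 64.417 V.
Secondary of C: V = 64.417 × 2336/1065 = 141.29 V.
I_load = 141.29/15.1 = 9.3572 A, so P_out = 141.29 × 9.3572 = 1322.1 W.
All ideal ⇒ P_in = P_out, so I_supply = 1322.1/220 = 6.01 A.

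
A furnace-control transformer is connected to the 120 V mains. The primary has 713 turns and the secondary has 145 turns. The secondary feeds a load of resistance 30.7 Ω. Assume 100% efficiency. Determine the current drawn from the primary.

V_s = V_p × N_s/N_p = 120 × 145/713 = 24.404 V.
I_s = V_s/R = 24.404/30.7 = 0.79492 A.
For an ideal transformer I_p N_p = I_s N_s, so I_p = 0.79492 × 145/713 = 0.162 A.

I_p ≈ 0.162 A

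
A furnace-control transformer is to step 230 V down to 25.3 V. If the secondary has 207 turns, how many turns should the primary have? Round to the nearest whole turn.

N_p = 1882 turns

N_p/N_s = V_p/V_s, so N_p = 207 × 230/25.3 = 1881.8 ≈ 1882 turns.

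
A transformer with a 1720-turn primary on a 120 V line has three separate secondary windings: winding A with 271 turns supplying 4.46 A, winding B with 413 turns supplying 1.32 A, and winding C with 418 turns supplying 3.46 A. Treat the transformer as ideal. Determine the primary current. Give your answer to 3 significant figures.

I_p ≈ 1.86 A

V_A = 120 × 271/1720 = 18.907 V; V_B = 120 × 413/1720 = 28.814 V; V_C = 120 × 418/1720 = 29.163 V.
P_out = V_A I_A + V_B I_B + V_C I_C = 18.907×4.46 + 28.814×1.32 + 29.163×3.46 = 84.325 + 38.034 + 100.90 = 223.26 W.
Ideal ⇒ P_in = P_out, so I_p = P_out/V_p = 223.26/120 = 1.86 A.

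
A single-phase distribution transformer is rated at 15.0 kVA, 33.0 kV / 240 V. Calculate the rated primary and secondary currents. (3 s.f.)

I_p = S/V_p = 15000/33000 = 0.455 A.
I_s = S/V_s = 15000/240 = 62.5 A.

I_p ≈ 0.455 A, I_s ≈ 62.5 A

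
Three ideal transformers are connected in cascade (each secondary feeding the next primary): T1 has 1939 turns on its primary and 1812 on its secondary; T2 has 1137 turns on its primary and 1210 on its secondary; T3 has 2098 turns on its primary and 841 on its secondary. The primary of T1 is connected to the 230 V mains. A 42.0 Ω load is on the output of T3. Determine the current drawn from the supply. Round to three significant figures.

Secondary of T1: V = 230.00 × 1812/1939 = 214.94 V.
Secondary of T2: V = 214.94 × 1210/1137 = 228.74 V.
Secondary of T3: V = 228.74 × 841/2098 = 91.690 V.
I_load = 91.690/42.0 = 2.1831 A, so P_out = 91.690 × 2.1831 = 200.17 W.
All ideal ⇒ P_in = P_out, so I_supply = 200.17/230 = 0.870 A.

I_supply ≈ 0.870 A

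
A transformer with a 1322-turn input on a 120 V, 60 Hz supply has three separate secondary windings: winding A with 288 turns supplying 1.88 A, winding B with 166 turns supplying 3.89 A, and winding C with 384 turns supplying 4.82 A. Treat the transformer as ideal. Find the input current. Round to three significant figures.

V_A = 120 × 288/1322 = 26.142 V; V_B = 120 × 166/1322 = 15.068 V; V_C = 120 × 384/1322 = 34.856 V.
P_out = V_A I_A + V_B I_B + V_C I_C = 26.142×1.88 + 15.068×3.89 + 34.856×4.82 = 49.147 + 58.615 + 168.01 = 275.77 W.
Ideal ⇒ P_in = P_out, so I_in = P_out/V_in = 275.77/120 = 2.30 A.

I_in ≈ 2.30 A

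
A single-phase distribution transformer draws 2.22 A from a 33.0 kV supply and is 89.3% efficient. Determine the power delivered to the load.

P_out ≈ 65400 W

P_in = V_p I_p = 33000 × 2.22 = 73260 W.
P_out = η P_in = 0.893 × 73260 = 65400 W.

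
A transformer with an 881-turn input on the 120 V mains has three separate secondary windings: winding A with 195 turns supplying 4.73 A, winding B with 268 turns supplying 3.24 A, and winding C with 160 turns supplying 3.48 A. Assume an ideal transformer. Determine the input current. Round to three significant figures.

I_in ≈ 2.66 A

V_A = 120 × 195/881 = 26.561 V; V_B = 120 × 268/881 = 36.504 V; V_C = 120 × 160/881 = 21.793 V.
P_out = V_A I_A + V_B I_B + V_C I_C = 26.561×4.73 + 36.504×3.24 + 21.793×3.48 = 125.63 + 118.27 + 75.841 = 319.75 W.
Ideal ⇒ P_in = P_out, so I_in = P_out/V_in = 319.75/120 = 2.66 A.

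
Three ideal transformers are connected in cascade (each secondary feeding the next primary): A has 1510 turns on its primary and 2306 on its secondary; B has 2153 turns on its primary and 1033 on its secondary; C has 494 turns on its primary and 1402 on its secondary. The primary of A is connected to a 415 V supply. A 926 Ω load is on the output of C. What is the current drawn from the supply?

After A: V = 415.00 × 2306/1510 = 633.77 V.
After B: V = 633.77 × 1033/2153 = 304.08 V.
After C: V = 304.08 × 1402/494 = 862.99 V.
I_load = 862.99/926 = 0.93196 A, so P_out = 862.99 × 0.93196 = 804.28 W.
All ideal ⇒ P_in = P_out, so I_supply = 804.28/415 = 1.94 A.

I_supply ≈ 1.94 A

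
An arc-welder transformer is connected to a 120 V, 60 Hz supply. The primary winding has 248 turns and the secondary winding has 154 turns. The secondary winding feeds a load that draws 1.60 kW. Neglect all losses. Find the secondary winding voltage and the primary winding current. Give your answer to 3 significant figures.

V_s ≈ 74.5 V, I_p ≈ 13.3 A

V_s = V_p × N_s/N_p = 120 × 154/248 = 74.516 V.
I_s = P/V_s = 1600/74.516 = 21.472 A.
I_p = I_s × N_s/N_p = 21.472 × 154/248 = 13.3 A.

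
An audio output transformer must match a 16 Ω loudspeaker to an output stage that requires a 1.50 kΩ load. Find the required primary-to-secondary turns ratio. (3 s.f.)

N_p/N_s ≈ 9.68

Z_p/Z_s = (N_p/N_s)², so N_p/N_s = √(1500/16) = √93.8 = 9.68.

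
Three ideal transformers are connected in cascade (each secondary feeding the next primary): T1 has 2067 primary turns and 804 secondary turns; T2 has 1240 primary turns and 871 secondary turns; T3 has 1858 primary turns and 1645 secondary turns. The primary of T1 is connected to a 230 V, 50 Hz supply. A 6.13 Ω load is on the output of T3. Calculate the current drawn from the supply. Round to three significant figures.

I_supply ≈ 2.20 A

Secondary of T1: V = 230.00 × 804/2067 = 89.463 V.
Secondary of T2: V = 89.463 × 871/1240 = 62.841 V.
Secondary of T3: V = 62.841 × 1645/1858 = 55.637 V.
I_load = 55.637/6.13 = 9.0761 A, so P_out = 55.637 × 9.0761 = 504.96 W.
All ideal ⇒ P_in = P_out, so I_supply = 504.96/230 = 2.20 A.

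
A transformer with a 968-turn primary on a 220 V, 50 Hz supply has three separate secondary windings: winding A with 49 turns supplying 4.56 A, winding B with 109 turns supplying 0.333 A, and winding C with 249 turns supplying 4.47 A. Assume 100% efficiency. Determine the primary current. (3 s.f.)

V_A = 220 × 49/968 = 11.136 V; V_B = 220 × 109/968 = 24.773 V; V_C = 220 × 249/968 = 56.591 V.
P_out = V_A I_A + V_B I_B + V_C I_C = 11.136×4.56 + 24.773×0.333 + 56.591×4.47 = 50.782 + 8.2493 + 252.96 = 311.99 W.
Ideal ⇒ P_in = P_out, so I_p = P_out/V_p = 311.99/220 = 1.42 A.

I_p ≈ 1.42 A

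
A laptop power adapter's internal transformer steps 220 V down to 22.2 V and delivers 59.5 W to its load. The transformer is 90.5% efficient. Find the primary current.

P_in = P_out/η = 59.5/0.905 = 65.746 W.
I_p = P_in/V_p = 65.746/220 = 0.299 A.

I_p ≈ 0.299 A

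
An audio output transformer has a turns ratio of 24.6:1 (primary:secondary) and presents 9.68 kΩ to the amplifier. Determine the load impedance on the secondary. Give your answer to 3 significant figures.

Z_s = Z_p/(N_p/N_s)² = 9680/24.6² = 16.0 Ω.

Z_s ≈ 16.0 Ω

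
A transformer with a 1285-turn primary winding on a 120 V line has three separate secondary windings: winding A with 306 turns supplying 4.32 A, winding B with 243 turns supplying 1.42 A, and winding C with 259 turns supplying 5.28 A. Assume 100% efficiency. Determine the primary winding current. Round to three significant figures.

I_p ≈ 2.36 A

V_A = 120 × 306/1285 = 28.576 V; V_B = 120 × 243/1285 = 22.693 V; V_C = 120 × 259/1285 = 24.187 V.
P_out = V_A I_A + V_B I_B + V_C I_C = 28.576×4.32 + 22.693×1.42 + 24.187×5.28 = 123.45 + 32.224 + 127.71 = 283.38 W.
Ideal ⇒ P_in = P_out, so I_p = P_out/V_p = 283.38/120 = 2.36 A.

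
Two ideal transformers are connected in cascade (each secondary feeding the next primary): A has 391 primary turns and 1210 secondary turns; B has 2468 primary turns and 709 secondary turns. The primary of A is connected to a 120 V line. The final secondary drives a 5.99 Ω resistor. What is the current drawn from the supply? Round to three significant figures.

Secondary of A: V = 120.00 × 1210/391 = 371.36 V.
Secondary of B: V = 371.36 × 709/2468 = 106.68 V.
I_load = 106.68/5.99 = 17.810 A, so P_out = 106.68 × 17.810 = 1900.0 W.
All ideal ⇒ P_in = P_out, so I_supply = 1900.0/120 = 15.8 A.

I_supply ≈ 15.8 A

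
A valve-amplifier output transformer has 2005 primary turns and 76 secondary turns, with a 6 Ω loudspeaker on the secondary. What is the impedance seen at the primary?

Z_p = (N_p/N_s)² × Z_s = (2005/76)² × 6 = 4180 Ω.

Z_p ≈ 4180 Ω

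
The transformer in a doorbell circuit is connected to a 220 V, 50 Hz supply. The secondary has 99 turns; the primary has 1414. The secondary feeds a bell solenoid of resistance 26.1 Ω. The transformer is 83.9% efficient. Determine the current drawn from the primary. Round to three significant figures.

I_p ≈ 0.0492 A

V_s = 220 × 99/1414 = 15.403 V.
I_s = V_s/R = 15.403/26.1 = 0.59016 A.
P_out = V_s I_s = 15.403 × 0.59016 = 9.0903 W.
P_in = P_out/η = 9.0903/0.839 = 10.835 W.
I_p = P_in/V_p = 10.835/220 = 0.0492 A.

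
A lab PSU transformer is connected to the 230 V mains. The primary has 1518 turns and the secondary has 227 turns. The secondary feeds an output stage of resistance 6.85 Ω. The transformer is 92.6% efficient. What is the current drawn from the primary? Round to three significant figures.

I_p ≈ 0.811 A

V_s = 230 × 227/1518 = 34.394 V.
I_s = V_s/R = 34.394/6.85 = 5.0210 A.
P_out = V_s I_s = 34.394 × 5.0210 = 172.69 W.
P_in = P_out/η = 172.69/0.926 = 186.49 W.
I_p = P_in/V_p = 186.49/230 = 0.811 A.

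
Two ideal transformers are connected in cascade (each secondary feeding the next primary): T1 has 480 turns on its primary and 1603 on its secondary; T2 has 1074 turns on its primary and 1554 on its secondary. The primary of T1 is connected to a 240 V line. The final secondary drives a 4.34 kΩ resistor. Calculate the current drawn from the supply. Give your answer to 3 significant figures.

I_supply ≈ 1.29 A

After T1: V = 240.00 × 1603/480 = 801.50 V.
After T2: V = 801.50 × 1554/1074 = 1159.7 V.
I_load = 1159.7/4340 = 0.26721 A, so P_out = 1159.7 × 0.26721 = 309.89 W.
All ideal ⇒ P_in = P_out, so I_supply = 309.89/240 = 1.29 A.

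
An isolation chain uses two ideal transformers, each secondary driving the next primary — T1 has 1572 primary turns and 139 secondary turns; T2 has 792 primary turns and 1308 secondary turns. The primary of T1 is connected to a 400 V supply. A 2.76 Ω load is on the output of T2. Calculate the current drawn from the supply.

I_supply ≈ 3.09 A

Secondary of T1: V = 400.00 × 139/1572 = 35.369 V.
Secondary of T2: V = 35.369 × 1308/792 = 58.412 V.
I_load = 58.412/2.76 = 21.164 A, so P_out = 58.412 × 21.164 = 1236.2 W.
All ideal ⇒ P_in = P_out, so I_supply = 1236.2/400 = 3.09 A.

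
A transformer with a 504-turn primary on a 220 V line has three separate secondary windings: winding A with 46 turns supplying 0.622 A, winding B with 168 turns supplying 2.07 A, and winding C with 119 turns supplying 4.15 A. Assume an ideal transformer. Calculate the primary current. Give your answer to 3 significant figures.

I_p ≈ 1.73 A

V_A = 220 × 46/504 = 20.079 V; V_B = 220 × 168/504 = 73.333 V; V_C = 220 × 119/504 = 51.944 V.
P_out = V_A I_A + V_B I_B + V_C I_C = 20.079×0.622 + 73.333×2.07 + 51.944×4.15 = 12.489 + 151.80 + 215.57 = 379.86 W.
Ideal ⇒ P_in = P_out, so I_p = P_out/V_p = 379.86/220 = 1.73 A.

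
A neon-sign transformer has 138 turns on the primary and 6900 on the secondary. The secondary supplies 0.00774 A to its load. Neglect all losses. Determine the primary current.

I_p ≈ 0.387 A

For an ideal transformer I_p/I_s = N_s/N_p, so I_p = 0.00774 × 6900/138 = 0.387 A.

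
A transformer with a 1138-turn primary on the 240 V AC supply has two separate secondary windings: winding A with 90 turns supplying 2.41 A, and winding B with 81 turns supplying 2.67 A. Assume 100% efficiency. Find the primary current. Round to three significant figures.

V_A = 240 × 90/1138 = 18.981 V; V_B = 240 × 81/1138 = 17.083 V.
P_out = V_A I_A + V_B I_B = 18.981×2.41 + 17.083×2.67 = 45.743 + 45.611 = 91.354 W.
Ideal ⇒ P_in = P_out, so I_p = P_out/V_p = 91.354/240 = 0.381 A.

I_p ≈ 0.381 A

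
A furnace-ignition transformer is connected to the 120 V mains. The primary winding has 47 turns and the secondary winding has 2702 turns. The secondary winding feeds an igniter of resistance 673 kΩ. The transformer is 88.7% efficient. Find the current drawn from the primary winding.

V_s = 120 × 2702/47 = 6898.7 V.
I_s = V_s/R = 6898.7/673000 = 0.010251 A.
P_out = V_s I_s = 6898.7 × 0.010251 = 70.717 W.
P_in = P_out/η = 70.717/0.887 = 79.726 W.
I_p = P_in/V_p = 79.726/120 = 0.664 A.

I_p ≈ 0.664 A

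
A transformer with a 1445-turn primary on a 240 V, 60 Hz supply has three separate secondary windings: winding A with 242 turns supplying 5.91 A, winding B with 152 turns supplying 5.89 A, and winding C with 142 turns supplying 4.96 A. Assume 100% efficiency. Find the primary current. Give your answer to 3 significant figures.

V_A = 240 × 242/1445 = 40.194 V; V_B = 240 × 152/1445 = 25.246 V; V_C = 240 × 142/1445 = 23.585 V.
P_out = V_A I_A + V_B I_B + V_C I_C = 40.194×5.91 + 25.246×5.89 + 23.585×4.96 = 237.55 + 148.70 + 116.98 = 503.22 W.
Ideal ⇒ P_in = P_out, so I_p = P_out/V_p = 503.22/240 = 2.10 A.

I_p ≈ 2.10 A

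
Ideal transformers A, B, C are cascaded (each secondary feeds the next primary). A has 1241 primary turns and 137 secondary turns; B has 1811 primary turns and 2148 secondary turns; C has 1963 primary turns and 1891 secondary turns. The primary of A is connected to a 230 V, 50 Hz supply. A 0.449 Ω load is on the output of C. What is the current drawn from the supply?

Secondary of A: V = 230.00 × 137/1241 = 25.391 V.
Secondary of B: V = 25.391 × 2148/1811 = 30.116 V.
Secondary of C: V = 30.116 × 1891/1963 = 29.011 V.
I_load = 29.011/0.449 = 64.613 A, so P_out = 29.011 × 64.613 = 1874.5 W.
All ideal ⇒ P_in = P_out, so I_supply = 1874.5/230 = 8.15 A.

I_supply ≈ 8.15 A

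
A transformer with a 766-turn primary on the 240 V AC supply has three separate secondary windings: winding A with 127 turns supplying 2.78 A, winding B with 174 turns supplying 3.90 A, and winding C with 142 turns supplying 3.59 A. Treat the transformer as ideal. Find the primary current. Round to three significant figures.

I_p ≈ 2.01 A

V_A = 240 × 127/766 = 39.791 V; V_B = 240 × 174/766 = 54.517 V; V_C = 240 × 142/766 = 44.491 V.
P_out = V_A I_A + V_B I_B + V_C I_C = 39.791×2.78 + 54.517×3.90 + 44.491×3.59 = 110.62 + 212.62 + 159.72 = 482.96 W.
Ideal ⇒ P_in = P_out, so I_p = P_out/V_p = 482.96/240 = 2.01 A.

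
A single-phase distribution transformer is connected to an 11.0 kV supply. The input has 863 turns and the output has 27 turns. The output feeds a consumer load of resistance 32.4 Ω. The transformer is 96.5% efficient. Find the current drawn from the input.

I_in ≈ 0.344 A

V_out = 11000 × 27/863 = 344.15 V.
I_out = V_out/R = 344.15/32.4 = 10.622 A.
P_out = V_out I_out = 344.15 × 10.622 = 3655.5 W.
P_in = P_out/η = 3655.5/0.965 = 3788.1 W.
I_in = P_in/V_in = 3788.1/11000 = 0.344 A.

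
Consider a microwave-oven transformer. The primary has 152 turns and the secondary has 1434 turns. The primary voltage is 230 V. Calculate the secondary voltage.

V_s ≈ 2170 V

V_s/V_p = N_s/N_p, so V_s = 230 × 1434/152 = 2170 V.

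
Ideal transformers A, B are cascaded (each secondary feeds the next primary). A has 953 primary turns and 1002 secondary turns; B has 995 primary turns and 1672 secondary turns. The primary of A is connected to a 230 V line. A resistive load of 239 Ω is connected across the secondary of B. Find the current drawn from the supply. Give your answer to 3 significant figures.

I_supply ≈ 3.00 A

After A: V = 230.00 × 1002/953 = 241.83 V.
After B: V = 241.83 × 1672/995 = 406.36 V.
I_load = 406.36/239 = 1.7003 A, so P_out = 406.36 × 1.7003 = 690.93 W.
All ideal ⇒ P_in = P_out, so I_supply = 690.93/230 = 3.00 A.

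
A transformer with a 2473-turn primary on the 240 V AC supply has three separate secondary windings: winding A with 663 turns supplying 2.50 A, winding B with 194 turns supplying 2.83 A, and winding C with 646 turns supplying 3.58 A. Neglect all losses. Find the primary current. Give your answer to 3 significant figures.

V_A = 240 × 663/2473 = 64.343 V; V_B = 240 × 194/2473 = 18.827 V; V_C = 240 × 646/2473 = 62.693 V.
P_out = V_A I_A + V_B I_B + V_C I_C = 64.343×2.50 + 18.827×2.83 + 62.693×3.58 = 160.86 + 53.281 + 224.44 = 438.58 W.
Ideal ⇒ P_in = P_out, so I_p = P_out/V_p = 438.58/240 = 1.83 A.

I_p ≈ 1.83 A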